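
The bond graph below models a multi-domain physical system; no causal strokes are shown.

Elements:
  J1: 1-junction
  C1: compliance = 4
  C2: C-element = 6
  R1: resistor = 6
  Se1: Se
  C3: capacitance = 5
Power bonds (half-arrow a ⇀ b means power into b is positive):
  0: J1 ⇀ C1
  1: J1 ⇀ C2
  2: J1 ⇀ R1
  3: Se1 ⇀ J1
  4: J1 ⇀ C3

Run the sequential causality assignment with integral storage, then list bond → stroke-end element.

β3 |J1  (Se1 fixes effort; stroke away)
β0 |J1  (C1: C, integral causality)
β1 |J1  (C2 outputs effort q/C2)
β4 |J1  (prefer integral on C3)
β2 |R1  (closing 1-jn rule on J1)

b0 stroke at J1
b1 stroke at J1
b2 stroke at R1
b3 stroke at J1
b4 stroke at J1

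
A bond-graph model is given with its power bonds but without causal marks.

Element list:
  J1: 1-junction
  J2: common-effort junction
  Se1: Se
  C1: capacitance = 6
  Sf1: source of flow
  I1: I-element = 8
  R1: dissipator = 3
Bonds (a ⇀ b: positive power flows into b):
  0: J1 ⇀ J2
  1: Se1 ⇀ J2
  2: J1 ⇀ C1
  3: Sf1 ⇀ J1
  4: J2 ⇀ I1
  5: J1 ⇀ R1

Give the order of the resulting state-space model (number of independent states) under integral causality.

2  (C1, I1 all integral)

b1 |J2  (Se1 (Se) sets effort on bond)
b3 |Sf1  (Sf1 (Sf) sets flow on bond)
b0 |J1  (J1: bond 3 brought flow, rest push out)
b2 |J1  (1-jn J1 has f-setter on 3)
b5 |J1  (J1 flow already set via bond 3)
b4 |I1  (J2: bond 1 brought effort, rest push out)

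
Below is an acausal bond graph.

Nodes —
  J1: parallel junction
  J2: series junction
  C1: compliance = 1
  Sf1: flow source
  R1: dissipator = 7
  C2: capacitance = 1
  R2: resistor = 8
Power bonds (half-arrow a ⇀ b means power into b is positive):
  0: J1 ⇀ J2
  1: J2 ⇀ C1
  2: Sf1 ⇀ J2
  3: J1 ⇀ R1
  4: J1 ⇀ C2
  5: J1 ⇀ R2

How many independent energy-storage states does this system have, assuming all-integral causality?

b2 stroke→Sf1  (source Sf1 imposes f)
b0 stroke→J2  (J2: bond 2 brought flow, rest push out)
b1 stroke→J2  (J2 flow already set via bond 2)
b4 stroke→J1  (C2 integral (e out))
b3 stroke→R1  (J1: bond 4 brought effort, rest push out)
b5 stroke→R2  (common-e at J1 fixed by 4)

2  (C1, C2 all integral)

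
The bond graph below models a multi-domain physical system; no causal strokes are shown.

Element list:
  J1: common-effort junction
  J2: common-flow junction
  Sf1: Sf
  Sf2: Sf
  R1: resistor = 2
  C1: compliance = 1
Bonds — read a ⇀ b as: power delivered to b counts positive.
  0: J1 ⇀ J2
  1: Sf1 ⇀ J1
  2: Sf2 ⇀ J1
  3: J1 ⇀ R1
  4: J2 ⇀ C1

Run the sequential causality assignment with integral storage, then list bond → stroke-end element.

b1 →Sf1  (source Sf1 imposes f)
b2 →Sf2  (source Sf2 imposes f)
b4 →J2  (prefer integral on C1)
b0 →J1  (J2 needs exactly one f-in)
b3 →R1  (J1 effort already set via bond 0)

#0 |J1
#1 |Sf1
#2 |Sf2
#3 |R1
#4 |J2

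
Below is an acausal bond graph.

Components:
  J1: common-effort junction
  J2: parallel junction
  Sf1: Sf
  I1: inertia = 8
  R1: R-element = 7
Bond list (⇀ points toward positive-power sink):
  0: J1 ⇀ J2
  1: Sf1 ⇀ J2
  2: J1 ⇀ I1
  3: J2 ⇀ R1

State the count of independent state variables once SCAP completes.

1  (I1 all integral)

b1 stroke at Sf1  (Sf1 (Sf) sets flow on bond)
b2 stroke at I1  (prefer integral on I1)
b0 stroke at J1  (closing 0-jn rule on J1)
b3 stroke at J2  (J2: last free bond brings effort in)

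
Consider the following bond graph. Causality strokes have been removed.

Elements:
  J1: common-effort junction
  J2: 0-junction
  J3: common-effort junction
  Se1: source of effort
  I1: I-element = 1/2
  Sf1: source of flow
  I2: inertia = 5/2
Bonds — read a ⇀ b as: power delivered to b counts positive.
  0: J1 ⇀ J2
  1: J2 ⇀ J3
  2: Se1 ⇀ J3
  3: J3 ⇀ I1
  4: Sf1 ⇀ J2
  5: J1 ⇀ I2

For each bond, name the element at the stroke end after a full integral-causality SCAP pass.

β2 stroke→J3  (Se1 (Se) sets effort on bond)
β4 stroke→Sf1  (Sf1 (Sf) sets flow on bond)
β1 stroke→J2  (J3: bond 2 brought effort, rest push out)
β3 stroke→I1  (J3: bond 2 brought effort, rest push out)
β0 stroke→J1  (J2 effort already set via bond 1)
β5 stroke→I2  (0-jn J1 has e-setter on 0)

bond 0 stroke at J1
bond 1 stroke at J2
bond 2 stroke at J3
bond 3 stroke at I1
bond 4 stroke at Sf1
bond 5 stroke at I2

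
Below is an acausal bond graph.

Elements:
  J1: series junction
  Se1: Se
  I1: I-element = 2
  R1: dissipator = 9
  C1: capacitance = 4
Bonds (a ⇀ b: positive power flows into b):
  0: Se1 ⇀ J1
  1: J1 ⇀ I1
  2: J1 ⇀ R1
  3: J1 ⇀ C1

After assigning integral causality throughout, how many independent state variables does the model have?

β0 stroke→J1  (Se1 (Se) sets effort on bond)
β1 stroke→I1  (I1: I, integral causality)
β2 stroke→J1  (1-jn J1 has f-setter on 1)
β3 stroke→J1  (J1 flow already set via bond 1)

2  (C1, I1 all integral)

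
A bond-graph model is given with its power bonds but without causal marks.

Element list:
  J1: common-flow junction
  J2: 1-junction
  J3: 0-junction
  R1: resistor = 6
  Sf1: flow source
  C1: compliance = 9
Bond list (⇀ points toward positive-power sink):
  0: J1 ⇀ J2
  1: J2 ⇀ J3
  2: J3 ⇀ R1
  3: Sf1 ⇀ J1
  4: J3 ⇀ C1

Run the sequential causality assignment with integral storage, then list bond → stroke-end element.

β0 →J1
β1 →J2
β2 →R1
β3 →Sf1
β4 →J3

b3 |Sf1  (Sf1 fixes flow; stroke at Sf1)
b0 |J1  (1-jn J1 has f-setter on 3)
b1 |J2  (J2: bond 0 brought flow, rest push out)
b4 |J3  (C1 outputs effort q/C1)
b2 |R1  (common-e at J3 fixed by 4)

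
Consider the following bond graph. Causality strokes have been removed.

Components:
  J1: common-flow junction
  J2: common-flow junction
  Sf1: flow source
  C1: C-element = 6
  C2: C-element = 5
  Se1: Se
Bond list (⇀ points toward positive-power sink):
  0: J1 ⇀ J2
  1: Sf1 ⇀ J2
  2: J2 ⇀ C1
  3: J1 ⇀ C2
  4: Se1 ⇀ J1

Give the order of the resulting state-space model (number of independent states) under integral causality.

bond 1 →Sf1  (source Sf1 imposes f)
bond 4 →J1  (Se1 fixes effort; stroke away)
bond 0 →J2  (J2: bond 1 brought flow, rest push out)
bond 2 →J2  (common-f at J2 fixed by 1)
bond 3 →J1  (1-jn J1 has f-setter on 0)

2  (C1, C2 all integral)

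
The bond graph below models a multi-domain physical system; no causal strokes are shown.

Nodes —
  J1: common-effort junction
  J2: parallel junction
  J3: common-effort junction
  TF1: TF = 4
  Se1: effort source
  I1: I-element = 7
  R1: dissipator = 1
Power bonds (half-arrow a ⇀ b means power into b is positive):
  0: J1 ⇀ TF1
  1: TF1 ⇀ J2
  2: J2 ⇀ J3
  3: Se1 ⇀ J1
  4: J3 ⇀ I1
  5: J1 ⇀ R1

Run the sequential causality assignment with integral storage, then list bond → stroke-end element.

bond 0 stroke→TF1
bond 1 stroke→J2
bond 2 stroke→J3
bond 3 stroke→J1
bond 4 stroke→I1
bond 5 stroke→R1

#3 |J1  (Se1 fixes effort; stroke away)
#0 |TF1  (J1 effort already set via bond 3)
#5 |R1  (common-e at J1 fixed by 3)
#1 |J2  (TF1 one-in-one-out from 0)
#2 |J3  (0-jn J2 has e-setter on 1)
#4 |I1  (common-e at J3 fixed by 2)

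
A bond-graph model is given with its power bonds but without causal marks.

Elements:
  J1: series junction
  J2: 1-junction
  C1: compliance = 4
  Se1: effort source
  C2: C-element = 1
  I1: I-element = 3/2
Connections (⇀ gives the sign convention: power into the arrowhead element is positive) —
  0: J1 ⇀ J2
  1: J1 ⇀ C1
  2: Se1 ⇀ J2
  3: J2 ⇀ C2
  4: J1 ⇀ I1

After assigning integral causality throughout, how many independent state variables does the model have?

bond 2 →J2  (Se1 (Se) sets effort on bond)
bond 1 →J1  (prefer integral on C1)
bond 3 →J2  (C2 outputs effort q/C2)
bond 0 →J1  (J2 needs exactly one f-in)
bond 4 →I1  (closing 1-jn rule on J1)

3  (C1, C2, I1 all integral)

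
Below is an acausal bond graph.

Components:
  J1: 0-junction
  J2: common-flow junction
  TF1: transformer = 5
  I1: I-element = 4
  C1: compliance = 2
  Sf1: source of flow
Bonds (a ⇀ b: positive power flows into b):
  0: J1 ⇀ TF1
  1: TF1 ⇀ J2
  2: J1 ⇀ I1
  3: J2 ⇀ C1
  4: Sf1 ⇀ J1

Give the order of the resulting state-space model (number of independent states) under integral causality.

2  (C1, I1 all integral)

β4 →Sf1  (Sf1: flow source, stroke at near end)
β2 →I1  (I1 integral (f out))
β0 →J1  (closing 0-jn rule on J1)
β1 →TF1  (through TF1, causality passes straight; one stroke at TF1)
β3 →J2  (J2: bond 1 brought flow, rest push out)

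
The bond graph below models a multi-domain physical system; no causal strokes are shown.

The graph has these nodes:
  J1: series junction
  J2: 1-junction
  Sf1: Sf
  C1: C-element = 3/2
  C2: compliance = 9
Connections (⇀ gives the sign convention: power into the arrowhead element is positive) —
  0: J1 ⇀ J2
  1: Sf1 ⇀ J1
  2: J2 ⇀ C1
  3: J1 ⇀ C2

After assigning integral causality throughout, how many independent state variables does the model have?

#1 →Sf1  (source Sf1 imposes f)
#0 →J1  (J1 flow already set via bond 1)
#3 →J1  (J1: bond 1 brought flow, rest push out)
#2 →J2  (1-jn J2 has f-setter on 0)

2  (C1, C2 all integral)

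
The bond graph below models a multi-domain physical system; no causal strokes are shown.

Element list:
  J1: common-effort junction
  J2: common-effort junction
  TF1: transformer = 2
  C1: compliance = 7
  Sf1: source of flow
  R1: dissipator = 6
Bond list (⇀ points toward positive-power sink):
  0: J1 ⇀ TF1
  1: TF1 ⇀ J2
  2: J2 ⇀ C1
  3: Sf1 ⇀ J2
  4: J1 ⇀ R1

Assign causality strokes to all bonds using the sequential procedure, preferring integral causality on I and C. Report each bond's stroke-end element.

β0 stroke at J1
β1 stroke at TF1
β2 stroke at J2
β3 stroke at Sf1
β4 stroke at R1

b3 stroke→Sf1  (source Sf1 imposes f)
b2 stroke→J2  (C1: C, integral causality)
b1 stroke→TF1  (common-e at J2 fixed by 2)
b0 stroke→J1  (TF1 one-in-one-out from 1)
b4 stroke→R1  (0-jn J1 has e-setter on 0)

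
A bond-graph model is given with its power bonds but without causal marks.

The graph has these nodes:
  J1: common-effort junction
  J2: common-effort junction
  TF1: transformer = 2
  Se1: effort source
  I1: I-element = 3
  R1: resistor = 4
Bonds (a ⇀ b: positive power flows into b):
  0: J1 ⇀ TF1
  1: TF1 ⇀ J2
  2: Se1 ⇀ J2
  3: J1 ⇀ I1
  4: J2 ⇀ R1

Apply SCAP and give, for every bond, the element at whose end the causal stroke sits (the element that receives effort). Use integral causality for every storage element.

β2 →J2  (Se1: effort source, stroke at far end)
β1 →TF1  (0-jn J2 has e-setter on 2)
β4 →R1  (J2: bond 2 brought effort, rest push out)
β0 →J1  (TF1: transformer flips bond 1)
β3 →I1  (J1: bond 0 brought effort, rest push out)

β0 stroke at J1
β1 stroke at TF1
β2 stroke at J2
β3 stroke at I1
β4 stroke at R1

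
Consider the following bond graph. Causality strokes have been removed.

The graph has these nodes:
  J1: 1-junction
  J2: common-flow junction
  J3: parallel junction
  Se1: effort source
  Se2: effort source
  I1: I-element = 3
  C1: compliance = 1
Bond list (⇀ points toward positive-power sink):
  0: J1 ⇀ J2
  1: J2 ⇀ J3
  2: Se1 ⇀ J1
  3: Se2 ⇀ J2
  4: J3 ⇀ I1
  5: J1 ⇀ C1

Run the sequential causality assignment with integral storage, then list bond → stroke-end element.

#2 →J1  (Se1: effort source, stroke at far end)
#3 →J2  (Se2: effort source, stroke at far end)
#4 →I1  (I1 integral (f out))
#1 →J3  (J3: last free bond brings effort in)
#0 →J2  (J2: bond 1 brought flow, rest push out)
#5 →J1  (J1: bond 0 brought flow, rest push out)

#0 stroke at J2
#1 stroke at J3
#2 stroke at J1
#3 stroke at J2
#4 stroke at I1
#5 stroke at J1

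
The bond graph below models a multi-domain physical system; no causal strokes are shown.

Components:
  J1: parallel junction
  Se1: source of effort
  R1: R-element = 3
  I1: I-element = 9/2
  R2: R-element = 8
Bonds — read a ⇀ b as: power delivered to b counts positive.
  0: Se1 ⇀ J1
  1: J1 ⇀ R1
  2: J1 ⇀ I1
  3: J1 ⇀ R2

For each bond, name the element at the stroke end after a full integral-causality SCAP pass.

#0 stroke at J1
#1 stroke at R1
#2 stroke at I1
#3 stroke at R2

b0 stroke at J1  (Se1: effort source, stroke at far end)
b1 stroke at R1  (J1 effort already set via bond 0)
b2 stroke at I1  (common-e at J1 fixed by 0)
b3 stroke at R2  (J1 effort already set via bond 0)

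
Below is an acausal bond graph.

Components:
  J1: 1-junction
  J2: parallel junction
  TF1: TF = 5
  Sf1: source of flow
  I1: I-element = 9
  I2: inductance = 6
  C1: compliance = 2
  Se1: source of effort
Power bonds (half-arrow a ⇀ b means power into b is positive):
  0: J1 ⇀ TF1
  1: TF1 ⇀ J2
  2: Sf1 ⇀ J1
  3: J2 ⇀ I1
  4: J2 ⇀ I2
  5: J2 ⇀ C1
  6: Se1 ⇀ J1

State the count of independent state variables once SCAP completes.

3  (C1, I1, I2 all integral)

β2 stroke at Sf1  (source Sf1 imposes f)
β6 stroke at J1  (Se1 (Se) sets effort on bond)
β0 stroke at J1  (common-f at J1 fixed by 2)
β1 stroke at TF1  (through TF1, causality passes straight; one stroke at TF1)
β3 stroke at I1  (prefer integral on I1)
β4 stroke at I2  (I2 integral (f out))
β5 stroke at J2  (J2: last free bond brings effort in)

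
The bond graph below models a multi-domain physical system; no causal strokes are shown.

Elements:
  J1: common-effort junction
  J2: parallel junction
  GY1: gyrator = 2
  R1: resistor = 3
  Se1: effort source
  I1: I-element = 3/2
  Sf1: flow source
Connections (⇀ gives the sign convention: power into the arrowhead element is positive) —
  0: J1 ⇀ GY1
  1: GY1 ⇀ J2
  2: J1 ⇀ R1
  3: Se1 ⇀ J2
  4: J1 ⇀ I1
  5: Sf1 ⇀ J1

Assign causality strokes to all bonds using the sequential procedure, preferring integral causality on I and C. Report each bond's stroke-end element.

bond 0 stroke→GY1
bond 1 stroke→GY1
bond 2 stroke→J1
bond 3 stroke→J2
bond 4 stroke→I1
bond 5 stroke→Sf1

#3 stroke→J2  (Se1 fixes effort; stroke away)
#5 stroke→Sf1  (Sf1: flow source, stroke at near end)
#1 stroke→GY1  (J2 effort already set via bond 3)
#0 stroke→GY1  (through GY1, causality inverts; strokes same side of GY1)
#4 stroke→I1  (I1: I, integral causality)
#2 stroke→J1  (J1: last free bond brings effort in)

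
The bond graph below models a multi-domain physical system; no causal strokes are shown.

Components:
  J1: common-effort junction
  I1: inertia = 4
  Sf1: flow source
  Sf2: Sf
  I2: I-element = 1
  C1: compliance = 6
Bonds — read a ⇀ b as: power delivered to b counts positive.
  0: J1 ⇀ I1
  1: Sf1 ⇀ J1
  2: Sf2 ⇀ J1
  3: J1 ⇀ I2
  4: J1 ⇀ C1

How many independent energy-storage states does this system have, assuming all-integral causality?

bond 1 →Sf1  (Sf1 (Sf) sets flow on bond)
bond 2 →Sf2  (Sf2 fixes flow; stroke at Sf2)
bond 0 →I1  (prefer integral on I1)
bond 3 →I2  (prefer integral on I2)
bond 4 →J1  (only one effort-in slot at J1)

3  (C1, I1, I2 all integral)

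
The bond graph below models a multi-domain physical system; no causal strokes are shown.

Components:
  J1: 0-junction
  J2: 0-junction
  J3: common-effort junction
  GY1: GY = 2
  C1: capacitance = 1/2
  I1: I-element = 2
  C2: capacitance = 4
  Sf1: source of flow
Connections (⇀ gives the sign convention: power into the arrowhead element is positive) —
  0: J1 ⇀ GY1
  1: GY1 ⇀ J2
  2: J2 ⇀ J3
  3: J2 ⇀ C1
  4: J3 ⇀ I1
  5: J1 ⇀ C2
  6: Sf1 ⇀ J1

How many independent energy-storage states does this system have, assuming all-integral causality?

3  (C1, C2, I1 all integral)

#6 |Sf1  (source Sf1 imposes f)
#3 |J2  (prefer integral on C1)
#1 |GY1  (0-jn J2 has e-setter on 3)
#2 |J3  (common-e at J2 fixed by 3)
#4 |I1  (J3: bond 2 brought effort, rest push out)
#0 |GY1  (GY1: gyrator matches bond 1)
#5 |J1  (only one effort-in slot at J1)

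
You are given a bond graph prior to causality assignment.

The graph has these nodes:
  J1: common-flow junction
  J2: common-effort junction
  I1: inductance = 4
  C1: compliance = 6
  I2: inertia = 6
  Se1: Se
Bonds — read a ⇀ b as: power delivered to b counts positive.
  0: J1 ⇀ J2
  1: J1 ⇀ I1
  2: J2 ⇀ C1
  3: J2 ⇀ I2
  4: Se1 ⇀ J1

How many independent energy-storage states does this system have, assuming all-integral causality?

bond 4 |J1  (Se1: effort source, stroke at far end)
bond 1 |I1  (I1 integral (f out))
bond 0 |J1  (common-f at J1 fixed by 1)
bond 2 |J2  (prefer integral on C1)
bond 3 |I2  (J2 effort already set via bond 2)

3  (C1, I1, I2 all integral)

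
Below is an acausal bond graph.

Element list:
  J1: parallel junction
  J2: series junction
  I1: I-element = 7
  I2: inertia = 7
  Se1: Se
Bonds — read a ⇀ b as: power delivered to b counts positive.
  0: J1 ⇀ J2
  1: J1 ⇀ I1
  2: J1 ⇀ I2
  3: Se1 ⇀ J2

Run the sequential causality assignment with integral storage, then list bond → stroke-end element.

#3 →J2  (Se1: effort source, stroke at far end)
#0 →J1  (J2 needs exactly one f-in)
#1 →I1  (J1: bond 0 brought effort, rest push out)
#2 →I2  (0-jn J1 has e-setter on 0)

β0 |J1
β1 |I1
β2 |I2
β3 |J2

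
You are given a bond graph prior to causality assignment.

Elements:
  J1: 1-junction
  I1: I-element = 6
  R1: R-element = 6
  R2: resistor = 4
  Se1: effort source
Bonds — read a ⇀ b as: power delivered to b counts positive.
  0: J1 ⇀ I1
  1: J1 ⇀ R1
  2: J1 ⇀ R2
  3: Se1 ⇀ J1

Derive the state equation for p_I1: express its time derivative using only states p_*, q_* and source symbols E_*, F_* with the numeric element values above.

β3 |J1  (Se1 fixes effort; stroke away)
β0 |I1  (I1 integral (f out))
β1 |J1  (J1: bond 0 brought flow, rest push out)
β2 |J1  (J1: bond 0 brought flow, rest push out)

dp_I1/dt = E_Se1 - 5*p_I1/3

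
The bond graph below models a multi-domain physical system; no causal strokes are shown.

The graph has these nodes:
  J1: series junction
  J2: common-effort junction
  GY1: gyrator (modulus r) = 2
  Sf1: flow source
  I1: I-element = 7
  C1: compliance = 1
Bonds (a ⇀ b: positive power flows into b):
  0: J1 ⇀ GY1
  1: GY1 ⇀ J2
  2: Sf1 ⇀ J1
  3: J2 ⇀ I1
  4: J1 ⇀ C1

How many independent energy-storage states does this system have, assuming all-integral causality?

2  (C1, I1 all integral)

b2 stroke at Sf1  (Sf1: flow source, stroke at near end)
b0 stroke at J1  (J1: bond 2 brought flow, rest push out)
b4 stroke at J1  (J1: bond 2 brought flow, rest push out)
b1 stroke at J2  (through GY1, causality inverts; strokes same side of GY1)
b3 stroke at I1  (common-e at J2 fixed by 1)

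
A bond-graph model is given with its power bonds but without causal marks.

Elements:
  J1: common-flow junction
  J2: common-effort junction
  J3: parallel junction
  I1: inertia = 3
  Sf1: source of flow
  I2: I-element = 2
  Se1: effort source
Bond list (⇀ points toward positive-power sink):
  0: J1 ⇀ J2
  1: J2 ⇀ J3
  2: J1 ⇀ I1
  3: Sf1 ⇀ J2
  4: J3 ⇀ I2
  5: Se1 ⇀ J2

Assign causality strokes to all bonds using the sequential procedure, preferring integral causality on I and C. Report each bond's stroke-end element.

b3 →Sf1  (Sf1 fixes flow; stroke at Sf1)
b5 →J2  (Se1 (Se) sets effort on bond)
b0 →J1  (0-jn J2 has e-setter on 5)
b1 →J3  (common-e at J2 fixed by 5)
b4 →I2  (J3: bond 1 brought effort, rest push out)
b2 →I1  (J1: last free bond brings flow in)

β0 |J1
β1 |J3
β2 |I1
β3 |Sf1
β4 |I2
β5 |J2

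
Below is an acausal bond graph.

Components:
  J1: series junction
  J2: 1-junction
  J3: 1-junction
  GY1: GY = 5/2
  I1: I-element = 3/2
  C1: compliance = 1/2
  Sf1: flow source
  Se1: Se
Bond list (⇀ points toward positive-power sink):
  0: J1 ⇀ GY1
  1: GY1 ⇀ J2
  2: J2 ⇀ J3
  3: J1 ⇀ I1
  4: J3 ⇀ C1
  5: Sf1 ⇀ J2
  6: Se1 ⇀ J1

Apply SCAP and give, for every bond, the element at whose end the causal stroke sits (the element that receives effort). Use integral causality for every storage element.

b5 stroke→Sf1  (Sf1: flow source, stroke at near end)
b6 stroke→J1  (source Se1 imposes e)
b1 stroke→J2  (common-f at J2 fixed by 5)
b2 stroke→J2  (1-jn J2 has f-setter on 5)
b4 stroke→J3  (1-jn J3 has f-setter on 2)
b0 stroke→J1  (GY1: gyrator matches bond 1)
b3 stroke→I1  (J1: last free bond brings flow in)

bond 0 |J1
bond 1 |J2
bond 2 |J2
bond 3 |I1
bond 4 |J3
bond 5 |Sf1
bond 6 |J1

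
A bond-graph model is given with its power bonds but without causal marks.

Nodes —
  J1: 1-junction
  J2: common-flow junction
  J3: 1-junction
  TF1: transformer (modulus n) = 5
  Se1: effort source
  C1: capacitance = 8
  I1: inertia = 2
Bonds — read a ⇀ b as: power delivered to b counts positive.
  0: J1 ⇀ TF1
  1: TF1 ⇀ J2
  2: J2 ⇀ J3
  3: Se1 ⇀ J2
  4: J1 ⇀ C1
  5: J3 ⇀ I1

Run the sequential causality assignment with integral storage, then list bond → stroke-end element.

b0 →TF1
b1 →J2
b2 →J3
b3 →J2
b4 →J1
b5 →I1

b3 stroke→J2  (Se1 fixes effort; stroke away)
b4 stroke→J1  (C1: C, integral causality)
b0 stroke→TF1  (closing 1-jn rule on J1)
b1 stroke→J2  (through TF1, causality passes straight; one stroke at TF1)
b2 stroke→J3  (only one flow-in slot at J2)
b5 stroke→I1  (J3 needs exactly one f-in)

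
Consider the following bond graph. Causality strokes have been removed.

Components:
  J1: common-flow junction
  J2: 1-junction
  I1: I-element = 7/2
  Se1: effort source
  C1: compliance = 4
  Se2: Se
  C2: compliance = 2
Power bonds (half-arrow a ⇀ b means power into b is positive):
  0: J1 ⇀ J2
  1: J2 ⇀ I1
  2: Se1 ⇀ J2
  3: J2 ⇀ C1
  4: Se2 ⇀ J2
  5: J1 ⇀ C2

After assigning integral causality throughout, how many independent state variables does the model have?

#2 stroke→J2  (Se1: effort source, stroke at far end)
#4 stroke→J2  (Se2: effort source, stroke at far end)
#1 stroke→I1  (I1 outputs flow p/I1)
#0 stroke→J2  (J2 flow already set via bond 1)
#3 stroke→J2  (J2: bond 1 brought flow, rest push out)
#5 stroke→J1  (J1 flow already set via bond 0)

3  (C1, C2, I1 all integral)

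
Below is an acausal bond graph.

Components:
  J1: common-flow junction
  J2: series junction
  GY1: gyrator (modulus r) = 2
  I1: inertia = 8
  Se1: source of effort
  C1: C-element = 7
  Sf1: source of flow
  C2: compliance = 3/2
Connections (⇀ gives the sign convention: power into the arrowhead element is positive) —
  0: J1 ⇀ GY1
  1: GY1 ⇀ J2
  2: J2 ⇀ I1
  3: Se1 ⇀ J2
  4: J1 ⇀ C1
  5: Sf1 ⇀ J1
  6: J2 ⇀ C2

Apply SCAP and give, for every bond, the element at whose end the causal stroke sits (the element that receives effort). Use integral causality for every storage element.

b3 →J2  (Se1 (Se) sets effort on bond)
b5 →Sf1  (Sf1: flow source, stroke at near end)
b0 →J1  (1-jn J1 has f-setter on 5)
b4 →J1  (J1: bond 5 brought flow, rest push out)
b1 →J2  (through GY1, causality inverts; strokes same side of GY1)
b2 →I1  (prefer integral on I1)
b6 →J2  (common-f at J2 fixed by 2)

β0 stroke at J1
β1 stroke at J2
β2 stroke at I1
β3 stroke at J2
β4 stroke at J1
β5 stroke at Sf1
β6 stroke at J2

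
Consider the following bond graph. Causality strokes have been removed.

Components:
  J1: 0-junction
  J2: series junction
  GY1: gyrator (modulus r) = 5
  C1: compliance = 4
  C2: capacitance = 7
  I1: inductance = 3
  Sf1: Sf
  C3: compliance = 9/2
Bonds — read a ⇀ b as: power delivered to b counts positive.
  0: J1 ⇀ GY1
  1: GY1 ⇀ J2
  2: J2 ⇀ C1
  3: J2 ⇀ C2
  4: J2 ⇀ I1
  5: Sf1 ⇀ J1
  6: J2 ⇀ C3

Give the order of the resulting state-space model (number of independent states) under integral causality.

4  (C1, C2, C3, I1 all integral)

#5 →Sf1  (source Sf1 imposes f)
#0 →J1  (J1: last free bond brings effort in)
#1 →J2  (GY1 both-in/both-out from 0)
#2 →J2  (C1 integral (e out))
#3 →J2  (C2 integral (e out))
#4 →I1  (prefer integral on I1)
#6 →J2  (common-f at J2 fixed by 4)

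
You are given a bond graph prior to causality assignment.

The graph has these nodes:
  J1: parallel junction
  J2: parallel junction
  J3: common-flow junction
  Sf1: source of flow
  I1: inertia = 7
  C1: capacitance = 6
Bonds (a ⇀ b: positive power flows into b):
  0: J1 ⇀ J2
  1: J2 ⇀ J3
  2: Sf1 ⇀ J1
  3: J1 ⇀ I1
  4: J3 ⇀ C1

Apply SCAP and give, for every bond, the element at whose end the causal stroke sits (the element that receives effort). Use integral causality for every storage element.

#2 stroke→Sf1  (Sf1 (Sf) sets flow on bond)
#3 stroke→I1  (I1: I, integral causality)
#0 stroke→J1  (J1: last free bond brings effort in)
#1 stroke→J2  (J2 needs exactly one e-in)
#4 stroke→J3  (1-jn J3 has f-setter on 1)

#0 →J1
#1 →J2
#2 →Sf1
#3 →I1
#4 →J3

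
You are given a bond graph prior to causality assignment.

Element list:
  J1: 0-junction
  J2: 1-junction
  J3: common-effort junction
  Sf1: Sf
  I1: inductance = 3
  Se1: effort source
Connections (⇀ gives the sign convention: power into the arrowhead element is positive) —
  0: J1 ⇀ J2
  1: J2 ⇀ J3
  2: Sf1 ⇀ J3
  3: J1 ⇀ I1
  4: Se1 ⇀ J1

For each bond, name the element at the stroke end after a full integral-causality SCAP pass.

bond 0 →J2
bond 1 →J3
bond 2 →Sf1
bond 3 →I1
bond 4 →J1

β2 stroke→Sf1  (Sf1 fixes flow; stroke at Sf1)
β4 stroke→J1  (Se1: effort source, stroke at far end)
β0 stroke→J2  (0-jn J1 has e-setter on 4)
β3 stroke→I1  (0-jn J1 has e-setter on 4)
β1 stroke→J3  (J2 needs exactly one f-in)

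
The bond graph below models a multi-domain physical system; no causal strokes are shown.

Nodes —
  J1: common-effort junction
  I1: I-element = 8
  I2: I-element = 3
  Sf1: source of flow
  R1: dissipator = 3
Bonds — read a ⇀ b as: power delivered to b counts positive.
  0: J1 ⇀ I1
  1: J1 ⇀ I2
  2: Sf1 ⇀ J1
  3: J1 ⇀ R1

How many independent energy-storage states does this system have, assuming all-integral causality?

2  (I1, I2 all integral)

#2 →Sf1  (Sf1 (Sf) sets flow on bond)
#0 →I1  (I1 outputs flow p/I1)
#1 →I2  (I2: I, integral causality)
#3 →J1  (J1: last free bond brings effort in)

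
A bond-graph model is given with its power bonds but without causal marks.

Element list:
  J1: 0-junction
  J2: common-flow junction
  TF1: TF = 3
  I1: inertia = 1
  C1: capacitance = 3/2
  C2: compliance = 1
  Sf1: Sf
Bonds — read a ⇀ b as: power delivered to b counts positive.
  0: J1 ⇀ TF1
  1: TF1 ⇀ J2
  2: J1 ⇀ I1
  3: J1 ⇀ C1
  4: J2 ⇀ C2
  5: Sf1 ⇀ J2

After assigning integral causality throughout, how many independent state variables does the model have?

b5 →Sf1  (Sf1: flow source, stroke at near end)
b1 →J2  (J2 flow already set via bond 5)
b4 →J2  (common-f at J2 fixed by 5)
b0 →TF1  (TF TF1: opposite of bond 1)
b2 →I1  (I1 integral (f out))
b3 →J1  (J1 needs exactly one e-in)

3  (C1, C2, I1 all integral)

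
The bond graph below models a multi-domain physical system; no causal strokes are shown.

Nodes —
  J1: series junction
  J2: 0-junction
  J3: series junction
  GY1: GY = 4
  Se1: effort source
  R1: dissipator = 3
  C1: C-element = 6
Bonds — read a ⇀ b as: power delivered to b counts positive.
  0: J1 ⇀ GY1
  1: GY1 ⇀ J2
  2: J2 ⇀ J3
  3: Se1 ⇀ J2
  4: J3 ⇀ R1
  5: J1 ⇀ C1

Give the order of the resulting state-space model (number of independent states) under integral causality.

1  (C1 all integral)

b3 →J2  (Se1 fixes effort; stroke away)
b1 →GY1  (J2 effort already set via bond 3)
b2 →J3  (J2 effort already set via bond 3)
b4 →R1  (J3 needs exactly one f-in)
b0 →GY1  (GY1 both-in/both-out from 1)
b5 →J1  (1-jn J1 has f-setter on 0)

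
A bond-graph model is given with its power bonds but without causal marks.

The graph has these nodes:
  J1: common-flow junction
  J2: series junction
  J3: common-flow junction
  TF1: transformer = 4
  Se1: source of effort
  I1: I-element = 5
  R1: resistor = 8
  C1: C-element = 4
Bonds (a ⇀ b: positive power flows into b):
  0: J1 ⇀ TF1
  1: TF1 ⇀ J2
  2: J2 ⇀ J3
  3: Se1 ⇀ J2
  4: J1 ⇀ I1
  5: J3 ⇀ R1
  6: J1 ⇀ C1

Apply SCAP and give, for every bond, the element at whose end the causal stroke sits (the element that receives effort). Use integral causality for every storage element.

b0 →J1
b1 →TF1
b2 →J2
b3 →J2
b4 →I1
b5 →J3
b6 →J1

bond 3 |J2  (Se1 fixes effort; stroke away)
bond 4 |I1  (prefer integral on I1)
bond 0 |J1  (1-jn J1 has f-setter on 4)
bond 6 |J1  (1-jn J1 has f-setter on 4)
bond 1 |TF1  (TF TF1: opposite of bond 0)
bond 2 |J2  (common-f at J2 fixed by 1)
bond 5 |J3  (J3 flow already set via bond 2)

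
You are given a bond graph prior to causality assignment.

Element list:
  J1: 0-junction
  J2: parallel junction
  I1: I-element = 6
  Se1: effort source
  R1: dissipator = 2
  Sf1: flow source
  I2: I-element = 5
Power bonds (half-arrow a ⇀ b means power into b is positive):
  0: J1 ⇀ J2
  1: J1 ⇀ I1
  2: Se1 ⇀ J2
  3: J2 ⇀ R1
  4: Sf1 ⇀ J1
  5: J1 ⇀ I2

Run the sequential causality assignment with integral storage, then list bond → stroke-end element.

#2 |J2  (Se1 (Se) sets effort on bond)
#4 |Sf1  (Sf1: flow source, stroke at near end)
#0 |J1  (common-e at J2 fixed by 2)
#3 |R1  (J2 effort already set via bond 2)
#1 |I1  (J1 effort already set via bond 0)
#5 |I2  (common-e at J1 fixed by 0)

bond 0 stroke→J1
bond 1 stroke→I1
bond 2 stroke→J2
bond 3 stroke→R1
bond 4 stroke→Sf1
bond 5 stroke→I2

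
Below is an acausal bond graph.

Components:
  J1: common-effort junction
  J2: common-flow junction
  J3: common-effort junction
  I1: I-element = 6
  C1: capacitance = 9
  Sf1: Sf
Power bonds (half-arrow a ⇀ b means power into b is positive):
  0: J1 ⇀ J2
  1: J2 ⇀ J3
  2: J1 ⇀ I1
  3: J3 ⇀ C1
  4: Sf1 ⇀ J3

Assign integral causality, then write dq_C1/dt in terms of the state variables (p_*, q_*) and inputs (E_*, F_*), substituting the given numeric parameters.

β4 |Sf1  (Sf1 fixes flow; stroke at Sf1)
β2 |I1  (I1 outputs flow p/I1)
β0 |J1  (only one effort-in slot at J1)
β1 |J2  (J2 flow already set via bond 0)
β3 |J3  (J3: last free bond brings effort in)

dq_C1/dt = F_Sf1 - p_I1/6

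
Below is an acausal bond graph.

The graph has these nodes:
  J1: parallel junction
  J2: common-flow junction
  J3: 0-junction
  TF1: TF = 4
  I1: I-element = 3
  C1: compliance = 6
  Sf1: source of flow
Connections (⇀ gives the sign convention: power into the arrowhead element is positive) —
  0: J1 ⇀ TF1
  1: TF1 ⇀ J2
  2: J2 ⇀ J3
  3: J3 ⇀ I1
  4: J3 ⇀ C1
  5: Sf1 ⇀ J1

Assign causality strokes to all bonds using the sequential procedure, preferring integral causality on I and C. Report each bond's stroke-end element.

#0 stroke at J1
#1 stroke at TF1
#2 stroke at J2
#3 stroke at I1
#4 stroke at J3
#5 stroke at Sf1

b5 →Sf1  (Sf1 (Sf) sets flow on bond)
b0 →J1  (J1 needs exactly one e-in)
b1 →TF1  (TF TF1: opposite of bond 0)
b2 →J2  (common-f at J2 fixed by 1)
b3 →I1  (I1 outputs flow p/I1)
b4 →J3  (only one effort-in slot at J3)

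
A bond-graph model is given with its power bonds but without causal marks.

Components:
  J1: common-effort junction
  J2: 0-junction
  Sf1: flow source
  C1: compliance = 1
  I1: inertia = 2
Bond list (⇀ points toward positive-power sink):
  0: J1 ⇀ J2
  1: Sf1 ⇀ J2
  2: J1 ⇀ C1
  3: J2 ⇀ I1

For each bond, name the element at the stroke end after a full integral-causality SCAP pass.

β0 stroke at J2
β1 stroke at Sf1
β2 stroke at J1
β3 stroke at I1

#1 stroke→Sf1  (Sf1 (Sf) sets flow on bond)
#2 stroke→J1  (C1 integral (e out))
#0 stroke→J2  (common-e at J1 fixed by 2)
#3 stroke→I1  (J2 effort already set via bond 0)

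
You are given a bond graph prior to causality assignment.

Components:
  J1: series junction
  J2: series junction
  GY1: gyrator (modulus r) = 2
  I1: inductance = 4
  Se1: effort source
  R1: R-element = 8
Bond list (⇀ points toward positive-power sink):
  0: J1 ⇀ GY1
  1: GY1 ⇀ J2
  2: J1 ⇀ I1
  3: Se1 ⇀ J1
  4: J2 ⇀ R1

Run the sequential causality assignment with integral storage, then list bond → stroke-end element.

bond 0 |J1
bond 1 |J2
bond 2 |I1
bond 3 |J1
bond 4 |R1

#3 |J1  (Se1 fixes effort; stroke away)
#2 |I1  (I1 integral (f out))
#0 |J1  (J1: bond 2 brought flow, rest push out)
#1 |J2  (GY1 both-in/both-out from 0)
#4 |R1  (J2: last free bond brings flow in)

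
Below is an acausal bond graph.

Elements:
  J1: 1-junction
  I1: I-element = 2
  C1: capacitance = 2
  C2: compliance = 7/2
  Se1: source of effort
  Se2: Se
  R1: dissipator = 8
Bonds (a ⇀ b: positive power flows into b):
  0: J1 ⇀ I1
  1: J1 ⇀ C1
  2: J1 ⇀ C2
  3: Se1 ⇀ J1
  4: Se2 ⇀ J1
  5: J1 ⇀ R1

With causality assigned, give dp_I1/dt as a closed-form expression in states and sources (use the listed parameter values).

dp_I1/dt = E_Se1 + E_Se2 - 4*p_I1 - q_C1/2 - 2*q_C2/7

b3 stroke→J1  (source Se1 imposes e)
b4 stroke→J1  (source Se2 imposes e)
b0 stroke→I1  (I1 integral (f out))
b1 stroke→J1  (common-f at J1 fixed by 0)
b2 stroke→J1  (J1 flow already set via bond 0)
b5 stroke→J1  (1-jn J1 has f-setter on 0)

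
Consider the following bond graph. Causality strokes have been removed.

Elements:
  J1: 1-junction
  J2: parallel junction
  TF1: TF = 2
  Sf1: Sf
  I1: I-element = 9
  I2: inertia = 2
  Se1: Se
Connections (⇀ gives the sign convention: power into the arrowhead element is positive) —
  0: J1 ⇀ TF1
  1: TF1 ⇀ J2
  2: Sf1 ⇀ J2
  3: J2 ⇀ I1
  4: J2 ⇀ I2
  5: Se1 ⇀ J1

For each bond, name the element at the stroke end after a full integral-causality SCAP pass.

β0 →TF1
β1 →J2
β2 →Sf1
β3 →I1
β4 →I2
β5 →J1

#2 stroke at Sf1  (Sf1: flow source, stroke at near end)
#5 stroke at J1  (Se1: effort source, stroke at far end)
#0 stroke at TF1  (closing 1-jn rule on J1)
#1 stroke at J2  (TF TF1: opposite of bond 0)
#3 stroke at I1  (J2: bond 1 brought effort, rest push out)
#4 stroke at I2  (common-e at J2 fixed by 1)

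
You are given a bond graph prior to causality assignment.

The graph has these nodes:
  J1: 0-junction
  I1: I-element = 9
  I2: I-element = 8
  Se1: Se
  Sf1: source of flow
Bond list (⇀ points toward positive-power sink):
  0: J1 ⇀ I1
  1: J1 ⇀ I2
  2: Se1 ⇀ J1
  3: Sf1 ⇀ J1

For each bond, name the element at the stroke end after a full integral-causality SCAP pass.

β0 stroke→I1
β1 stroke→I2
β2 stroke→J1
β3 stroke→Sf1

β2 stroke→J1  (source Se1 imposes e)
β3 stroke→Sf1  (Sf1: flow source, stroke at near end)
β0 stroke→I1  (J1: bond 2 brought effort, rest push out)
β1 stroke→I2  (common-e at J1 fixed by 2)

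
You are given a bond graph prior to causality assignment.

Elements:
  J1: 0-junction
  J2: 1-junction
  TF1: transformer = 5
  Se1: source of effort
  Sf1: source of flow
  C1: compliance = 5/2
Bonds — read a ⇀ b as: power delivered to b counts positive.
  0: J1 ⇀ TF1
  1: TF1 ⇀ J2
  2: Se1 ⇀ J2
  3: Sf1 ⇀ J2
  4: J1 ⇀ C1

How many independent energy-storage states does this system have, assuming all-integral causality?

β2 stroke at J2  (source Se1 imposes e)
β3 stroke at Sf1  (Sf1 fixes flow; stroke at Sf1)
β1 stroke at J2  (J2 flow already set via bond 3)
β0 stroke at TF1  (through TF1, causality passes straight; one stroke at TF1)
β4 stroke at J1  (closing 0-jn rule on J1)

1  (C1 all integral)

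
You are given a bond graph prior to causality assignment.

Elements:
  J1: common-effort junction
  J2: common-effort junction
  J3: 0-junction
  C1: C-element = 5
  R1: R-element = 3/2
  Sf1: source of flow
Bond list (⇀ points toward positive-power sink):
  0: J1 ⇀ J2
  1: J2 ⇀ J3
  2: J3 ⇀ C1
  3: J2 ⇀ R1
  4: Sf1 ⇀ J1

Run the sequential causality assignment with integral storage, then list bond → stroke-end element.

bond 0 stroke at J1
bond 1 stroke at J2
bond 2 stroke at J3
bond 3 stroke at R1
bond 4 stroke at Sf1

b4 |Sf1  (Sf1: flow source, stroke at near end)
b0 |J1  (J1: last free bond brings effort in)
b2 |J3  (C1 outputs effort q/C1)
b1 |J2  (J3 effort already set via bond 2)
b3 |R1  (common-e at J2 fixed by 1)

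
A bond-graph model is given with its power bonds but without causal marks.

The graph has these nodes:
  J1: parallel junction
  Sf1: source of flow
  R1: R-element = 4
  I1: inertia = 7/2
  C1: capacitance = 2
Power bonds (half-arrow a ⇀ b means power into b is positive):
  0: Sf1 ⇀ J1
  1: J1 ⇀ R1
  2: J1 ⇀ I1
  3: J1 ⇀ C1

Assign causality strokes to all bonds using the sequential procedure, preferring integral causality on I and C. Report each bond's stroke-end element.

#0 |Sf1
#1 |R1
#2 |I1
#3 |J1

β0 stroke→Sf1  (Sf1 (Sf) sets flow on bond)
β2 stroke→I1  (prefer integral on I1)
β3 stroke→J1  (prefer integral on C1)
β1 stroke→R1  (J1 effort already set via bond 3)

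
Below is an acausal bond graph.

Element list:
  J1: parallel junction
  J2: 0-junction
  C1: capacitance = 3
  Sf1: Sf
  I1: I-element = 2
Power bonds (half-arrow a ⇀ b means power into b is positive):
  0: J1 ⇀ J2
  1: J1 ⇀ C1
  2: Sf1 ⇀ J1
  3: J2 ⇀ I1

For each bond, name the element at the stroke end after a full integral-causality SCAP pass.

β0 stroke→J2
β1 stroke→J1
β2 stroke→Sf1
β3 stroke→I1

#2 →Sf1  (Sf1: flow source, stroke at near end)
#1 →J1  (C1 integral (e out))
#0 →J2  (J1 effort already set via bond 1)
#3 →I1  (J2: bond 0 brought effort, rest push out)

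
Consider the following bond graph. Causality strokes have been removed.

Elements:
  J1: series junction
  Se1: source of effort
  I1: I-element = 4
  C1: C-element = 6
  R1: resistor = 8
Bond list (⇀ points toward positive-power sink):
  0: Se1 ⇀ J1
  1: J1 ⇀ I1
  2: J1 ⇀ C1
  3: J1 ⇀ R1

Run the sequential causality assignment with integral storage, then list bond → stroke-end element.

bond 0 stroke at J1
bond 1 stroke at I1
bond 2 stroke at J1
bond 3 stroke at J1

b0 stroke at J1  (Se1 (Se) sets effort on bond)
b1 stroke at I1  (prefer integral on I1)
b2 stroke at J1  (common-f at J1 fixed by 1)
b3 stroke at J1  (J1 flow already set via bond 1)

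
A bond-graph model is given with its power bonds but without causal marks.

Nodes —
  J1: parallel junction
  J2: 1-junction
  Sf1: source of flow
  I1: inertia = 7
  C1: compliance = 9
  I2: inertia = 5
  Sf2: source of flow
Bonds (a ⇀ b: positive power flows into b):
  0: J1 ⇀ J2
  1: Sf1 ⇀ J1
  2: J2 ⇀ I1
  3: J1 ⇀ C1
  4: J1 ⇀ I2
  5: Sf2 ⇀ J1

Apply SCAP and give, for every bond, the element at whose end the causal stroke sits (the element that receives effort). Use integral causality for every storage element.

bond 0 stroke at J2
bond 1 stroke at Sf1
bond 2 stroke at I1
bond 3 stroke at J1
bond 4 stroke at I2
bond 5 stroke at Sf2

#1 →Sf1  (Sf1 (Sf) sets flow on bond)
#5 →Sf2  (Sf2 fixes flow; stroke at Sf2)
#2 →I1  (I1 integral (f out))
#0 →J2  (J2: bond 2 brought flow, rest push out)
#3 →J1  (C1: C, integral causality)
#4 →I2  (J1: bond 3 brought effort, rest push out)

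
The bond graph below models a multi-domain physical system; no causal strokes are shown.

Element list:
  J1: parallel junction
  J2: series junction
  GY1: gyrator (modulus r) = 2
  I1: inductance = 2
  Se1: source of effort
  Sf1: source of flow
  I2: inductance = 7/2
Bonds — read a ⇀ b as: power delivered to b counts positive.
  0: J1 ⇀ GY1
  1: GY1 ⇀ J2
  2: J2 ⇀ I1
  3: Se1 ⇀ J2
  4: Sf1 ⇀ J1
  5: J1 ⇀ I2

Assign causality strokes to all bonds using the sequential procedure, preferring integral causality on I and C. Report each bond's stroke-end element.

β0 stroke→J1
β1 stroke→J2
β2 stroke→I1
β3 stroke→J2
β4 stroke→Sf1
β5 stroke→I2

β3 stroke→J2  (Se1: effort source, stroke at far end)
β4 stroke→Sf1  (source Sf1 imposes f)
β2 stroke→I1  (I1: I, integral causality)
β1 stroke→J2  (J2: bond 2 brought flow, rest push out)
β0 stroke→J1  (GY1 both-in/both-out from 1)
β5 stroke→I2  (common-e at J1 fixed by 0)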